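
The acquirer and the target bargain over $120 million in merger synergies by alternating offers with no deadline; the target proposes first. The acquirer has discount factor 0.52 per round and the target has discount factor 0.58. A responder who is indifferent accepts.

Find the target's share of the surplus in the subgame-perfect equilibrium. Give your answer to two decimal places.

82.47

When the target proposes, the acquirer accepts any offer worth at least 0.52 times what the acquirer would get by proposing next round; and vice versa.
This gives x = 120 − 0.52y and y = 120 − 0.58x, where x and y are each side's share when it proposes.
Hence (1 − 0.52·0.58)x = 120(1 − 0.52), i.e. 0.6984·x = 57.6.
x ≈ 82.4742; the acquirer's share is 120 − x ≈ 37.5258.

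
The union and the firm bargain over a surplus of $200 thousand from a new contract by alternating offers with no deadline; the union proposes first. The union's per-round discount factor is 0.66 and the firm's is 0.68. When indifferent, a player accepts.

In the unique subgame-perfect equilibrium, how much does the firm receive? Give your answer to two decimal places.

83.89

Let x be the union's share when the union proposes and y be the firm's share when the firm proposes.
The firm accepts iff offered ≥ 0.68·y, so x = 200 − 0.68y. Symmetrically y = 200 − 0.66x.
Substituting: x = 200 − 0.68(200 − 0.66x), giving x(1 − 0.66·0.68) = 200(1 − 0.68).
So x = 200 × 0.32 / 0.5512 ≈ 116.1103, and the firm receives 200 − x ≈ 83.8897.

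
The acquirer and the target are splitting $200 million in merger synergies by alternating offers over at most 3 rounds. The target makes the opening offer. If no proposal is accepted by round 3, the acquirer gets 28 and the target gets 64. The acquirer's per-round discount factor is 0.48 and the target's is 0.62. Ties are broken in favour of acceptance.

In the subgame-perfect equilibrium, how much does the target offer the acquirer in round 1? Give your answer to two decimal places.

Round 3 (the target proposes): the acquirer gets 28 if talks fail, so the target offers 28 and keeps 172.
Round 2 (the acquirer proposes): the target can get 172 next round, worth 0.62 × 172 = 106.64 now. The acquirer offers 106.64 and keeps 200 − 106.64 = 93.36.
Round 1 (the target proposes): the acquirer can get 93.36 next round, worth 0.48 × 93.36 = 44.8128 now. The target offers 44.8128 and keeps 200 − 44.8128 = 155.1872.

44.81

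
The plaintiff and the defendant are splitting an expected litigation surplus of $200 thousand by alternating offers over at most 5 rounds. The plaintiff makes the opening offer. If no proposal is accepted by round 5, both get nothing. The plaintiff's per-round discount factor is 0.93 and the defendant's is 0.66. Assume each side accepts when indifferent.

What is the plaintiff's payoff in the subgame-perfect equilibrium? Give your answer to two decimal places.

Round 5 (the plaintiff proposes): rejection yields 0 for the defendant; the plaintiff offers 0 and keeps 200.
Round 4 (the defendant proposes): the plaintiff can get 200 next round, worth 0.93 × 200 = 186 now. The defendant offers 186 and keeps 200 − 186 = 14.
Round 3 (the plaintiff proposes): the defendant can get 14 next round, worth 0.66 × 14 = 9.24 now. The plaintiff offers 9.24 and keeps 200 − 9.24 = 190.76.
Round 2 (the defendant proposes): the plaintiff can get 190.76 next round, worth 0.93 × 190.76 = 177.4068 now. The defendant offers 177.4068 and keeps 200 − 177.4068 = 22.5932.
Round 1 (the plaintiff proposes): the defendant can get 22.5932 next round, worth 0.66 × 22.5932 = 14.911512 now. The plaintiff offers 14.911512 and keeps 200 − 14.911512 = 185.088488.

185.09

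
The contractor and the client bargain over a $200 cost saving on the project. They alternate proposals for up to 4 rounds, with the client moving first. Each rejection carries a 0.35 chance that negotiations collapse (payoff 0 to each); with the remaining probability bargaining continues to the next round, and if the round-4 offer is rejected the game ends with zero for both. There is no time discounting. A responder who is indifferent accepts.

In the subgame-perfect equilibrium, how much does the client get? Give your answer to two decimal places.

By backward induction:
Round 4 (the contractor proposes): the client will accept anything ≥ 0, so the contractor offers 0 and keeps 200.
Round 3 (the client proposes): rejecting gives the contractor an expected 0.65 × 200 = 130; the client offers that and keeps 70.
Round 2 (the contractor proposes): rejecting gives the client an expected 0.65 × 70 = 45.5. The contractor offers 45.5 and keeps 200 − 45.5 = 154.5.
Round 1 (the client proposes): rejecting gives the contractor an expected 0.65 × 154.5 = 100.425, so the client offers 100.425, keeping 99.575.

99.58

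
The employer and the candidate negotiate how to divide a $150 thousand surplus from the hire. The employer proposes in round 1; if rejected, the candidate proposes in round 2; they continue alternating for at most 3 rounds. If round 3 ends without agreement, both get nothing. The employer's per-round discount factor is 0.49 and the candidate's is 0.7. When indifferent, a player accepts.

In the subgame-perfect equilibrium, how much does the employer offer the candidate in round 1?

Round 3 (the employer proposes): the candidate will accept anything ≥ 0, so the employer offers 0 and keeps 150.
Round 2 (the candidate proposes): the employer can get 150 next round, worth 0.49 × 150 = 73.5 now; the candidate offers that and keeps 76.5.
Round 1 (the employer proposes): the candidate can get 76.5 next round, worth 0.7 × 76.5 = 53.55 now, so the employer offers 53.55, keeping 96.45.

53.55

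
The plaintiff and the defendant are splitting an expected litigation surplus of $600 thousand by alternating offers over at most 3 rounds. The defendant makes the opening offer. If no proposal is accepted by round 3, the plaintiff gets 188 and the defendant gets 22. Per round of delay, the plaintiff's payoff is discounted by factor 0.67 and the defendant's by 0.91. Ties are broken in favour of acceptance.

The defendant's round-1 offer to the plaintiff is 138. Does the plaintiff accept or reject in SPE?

Round 3 (the defendant proposes): the plaintiff gets 188 if talks fail, so the defendant offers 188 and keeps 412.
Round 2 (the plaintiff proposes): the defendant can get 412 next round, worth 0.91 × 412 = 374.92 now; the plaintiff offers that and keeps 225.08.
So by rejecting in round 1, the plaintiff gets 225.08 next round, worth 0.67 × 225.08 = 150.8036 now.
Offer 138 < 150.8036, so the plaintiff rejects.

Reject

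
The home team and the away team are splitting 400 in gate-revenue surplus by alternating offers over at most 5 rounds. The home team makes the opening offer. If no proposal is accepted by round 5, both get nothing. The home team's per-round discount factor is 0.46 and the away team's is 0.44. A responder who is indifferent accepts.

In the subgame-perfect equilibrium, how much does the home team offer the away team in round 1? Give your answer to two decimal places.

Round 5 (the home team proposes): rejection yields 0 for the away team; the home team offers 0 and keeps 400.
Round 4 (the away team proposes): the home team can get 400 next round, worth 0.46 × 400 = 184 now. The away team offers 184 and keeps 400 − 184 = 216.
Round 3 (the home team proposes): the away team can get 216 next round, worth 0.44 × 216 = 95.04 now, so the home team offers 95.04, keeping 304.96.
Round 2 (the away team proposes): the home team can get 304.96 next round, worth 0.46 × 304.96 = 140.2816 now. The away team offers 140.2816 and keeps 400 − 140.2816 = 259.7184.
Round 1 (the home team proposes): the away team can get 259.7184 next round, worth 0.44 × 259.7184 = 114.276096 now, so the home team offers 114.276096, keeping 285.723904.

114.28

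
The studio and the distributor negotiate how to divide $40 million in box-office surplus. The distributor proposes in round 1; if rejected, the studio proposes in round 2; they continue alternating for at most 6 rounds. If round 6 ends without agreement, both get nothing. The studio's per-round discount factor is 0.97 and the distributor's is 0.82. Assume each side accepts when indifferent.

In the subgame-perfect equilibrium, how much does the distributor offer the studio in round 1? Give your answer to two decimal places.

Work backward from the last round.
Round 6 (the studio proposes): rejection yields 0 for the distributor; the studio offers 0 and keeps 40.
Round 5 (the distributor proposes): the studio can get 40 next round, worth 0.97 × 40 = 38.8 now; the distributor offers that and keeps 1.2.
Round 4 (the studio proposes): the distributor can get 1.2 next round, worth 0.82 × 1.2 = 0.984 now. The studio offers 0.984 and keeps 40 − 0.984 = 39.016.
Round 3 (the distributor proposes): the studio can get 39.016 next round, worth 0.97 × 39.016 = 37.84552 now; the distributor offers that and keeps 2.15448.
Round 2 (the studio proposes): the distributor can get 2.15448 next round, worth 0.82 × 2.15448 = 1.7666736 now, so the studio offers 1.7666736, keeping 38.2333264.
Round 1 (the distributor proposes): the studio can get 38.2333264 next round, worth 0.97 × 38.2333264 = 37.086326608 now, so the distributor offers 37.086326608, keeping 2.913673392.

37.09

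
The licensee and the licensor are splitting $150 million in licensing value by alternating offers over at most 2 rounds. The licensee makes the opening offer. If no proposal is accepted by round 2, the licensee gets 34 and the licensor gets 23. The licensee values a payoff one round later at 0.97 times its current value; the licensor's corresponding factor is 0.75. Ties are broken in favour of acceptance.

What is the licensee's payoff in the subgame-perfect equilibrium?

63

Round 2 (the licensor proposes): the licensee gets 34 if talks fail, so the licensor offers 34 and keeps 116.
Round 1 (the licensee proposes): the licensor can get 116 next round, worth 0.75 × 116 = 87 now. The licensee offers 87 and keeps 150 − 87 = 63.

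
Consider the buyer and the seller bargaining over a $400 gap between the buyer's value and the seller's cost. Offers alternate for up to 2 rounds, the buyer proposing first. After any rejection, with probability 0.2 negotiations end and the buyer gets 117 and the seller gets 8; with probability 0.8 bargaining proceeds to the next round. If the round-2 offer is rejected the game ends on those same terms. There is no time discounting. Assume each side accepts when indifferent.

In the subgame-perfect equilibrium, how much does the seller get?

By backward induction:
Round 2 (the seller proposes): the buyer gets 117 if talks fail, so the seller offers 117 and keeps 283.
Round 1 (the buyer proposes): rejecting gives the seller an expected 0.8 × 283 + 0.2 × 8 = 228. The buyer offers 228 and keeps 400 − 228 = 172.

228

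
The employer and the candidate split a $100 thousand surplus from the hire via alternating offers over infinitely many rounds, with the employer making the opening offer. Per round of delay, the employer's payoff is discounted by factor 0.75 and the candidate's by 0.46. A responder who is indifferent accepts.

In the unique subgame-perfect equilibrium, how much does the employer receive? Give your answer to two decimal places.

82.44

When the employer proposes, the candidate accepts any offer worth at least 0.46 times what the candidate would get by proposing next round; and vice versa.
This gives x = 100 − 0.46y and y = 100 − 0.75x, where x and y are each side's share when it proposes.
Hence (1 − 0.46·0.75)x = 100(1 − 0.46), i.e. 0.655·x = 54.
x ≈ 82.4427; the candidate's share is 100 − x ≈ 17.5573.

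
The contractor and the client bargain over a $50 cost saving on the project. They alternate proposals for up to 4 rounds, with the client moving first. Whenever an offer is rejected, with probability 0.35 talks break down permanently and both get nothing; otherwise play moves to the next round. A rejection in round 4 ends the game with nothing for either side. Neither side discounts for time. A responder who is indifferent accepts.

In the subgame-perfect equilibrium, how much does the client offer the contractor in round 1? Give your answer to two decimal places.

By backward induction:
Round 4 (the contractor proposes): rejection yields 0 for the client; the contractor offers 0 and keeps 50.
Round 3 (the client proposes): rejecting gives the contractor an expected 0.65 × 50 = 32.5. The client offers 32.5 and keeps 50 − 32.5 = 17.5.
Round 2 (the contractor proposes): rejecting gives the client an expected 0.65 × 17.5 = 11.375; the contractor offers that and keeps 38.625.
Round 1 (the client proposes): rejecting gives the contractor an expected 0.65 × 38.625 = 25.10625; the client offers that and keeps 24.89375.

25.11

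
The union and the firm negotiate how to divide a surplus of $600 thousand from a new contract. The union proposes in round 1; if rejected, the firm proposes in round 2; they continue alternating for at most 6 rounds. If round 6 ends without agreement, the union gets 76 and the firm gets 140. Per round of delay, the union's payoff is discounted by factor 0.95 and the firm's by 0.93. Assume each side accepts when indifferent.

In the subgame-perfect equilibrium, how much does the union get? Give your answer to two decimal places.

Round 6 (the firm proposes): the union gets 76 if talks fail, so the firm offers 76 and keeps 524.
Round 5 (the union proposes): the firm can get 524 next round, worth 0.93 × 524 = 487.32 now; the union offers that and keeps 112.68.
Round 4 (the firm proposes): the union can get 112.68 next round, worth 0.95 × 112.68 = 107.046 now. The firm offers 107.046 and keeps 600 − 107.046 = 492.954.
Round 3 (the union proposes): the firm can get 492.954 next round, worth 0.93 × 492.954 = 458.44722 now. The union offers 458.44722 and keeps 600 − 458.44722 = 141.55278.
Round 2 (the firm proposes): the union can get 141.55278 next round, worth 0.95 × 141.55278 = 134.475141 now. The firm offers 134.475141 and keeps 600 − 134.475141 = 465.524859.
Round 1 (the union proposes): the firm can get 465.524859 next round, worth 0.93 × 465.524859 = 432.93811887 now, so the union offers 432.93811887, keeping 167.06188113.

167.06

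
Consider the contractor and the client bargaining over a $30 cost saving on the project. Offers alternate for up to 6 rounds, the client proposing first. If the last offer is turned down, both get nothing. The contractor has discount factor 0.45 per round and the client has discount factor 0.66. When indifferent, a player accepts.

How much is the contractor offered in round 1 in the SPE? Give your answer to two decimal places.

Round 6 (the contractor proposes): the client will accept anything ≥ 0, so the contractor offers 0 and keeps 30.
Round 5 (the client proposes): the contractor can get 30 next round, worth 0.45 × 30 = 13.5 now; the client offers that and keeps 16.5.
Round 4 (the contractor proposes): the client can get 16.5 next round, worth 0.66 × 16.5 = 10.89 now. The contractor offers 10.89 and keeps 30 − 10.89 = 19.11.
Round 3 (the client proposes): the contractor can get 19.11 next round, worth 0.45 × 19.11 = 8.5995 now, so the client offers 8.5995, keeping 21.4005.
Round 2 (the contractor proposes): the client can get 21.4005 next round, worth 0.66 × 21.4005 = 14.12433 now; the contractor offers that and keeps 15.87567.
Round 1 (the client proposes): the contractor can get 15.87567 next round, worth 0.45 × 15.87567 = 7.1440515 now. The client offers 7.1440515 and keeps 30 − 7.1440515 = 22.8559485.

7.14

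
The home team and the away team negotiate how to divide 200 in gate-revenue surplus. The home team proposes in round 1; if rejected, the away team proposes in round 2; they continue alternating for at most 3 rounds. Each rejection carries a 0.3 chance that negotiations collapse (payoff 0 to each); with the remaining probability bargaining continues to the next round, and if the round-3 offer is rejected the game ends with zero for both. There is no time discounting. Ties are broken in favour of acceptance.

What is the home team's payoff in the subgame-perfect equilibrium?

Round 3 (the home team proposes): rejection yields 0 for the away team; the home team offers 0 and keeps 200.
Round 2 (the away team proposes): rejecting gives the home team an expected 0.7 × 200 = 140; the away team offers that and keeps 60.
Round 1 (the home team proposes): rejecting gives the away team an expected 0.7 × 60 = 42, so the home team offers 42, keeping 158.

158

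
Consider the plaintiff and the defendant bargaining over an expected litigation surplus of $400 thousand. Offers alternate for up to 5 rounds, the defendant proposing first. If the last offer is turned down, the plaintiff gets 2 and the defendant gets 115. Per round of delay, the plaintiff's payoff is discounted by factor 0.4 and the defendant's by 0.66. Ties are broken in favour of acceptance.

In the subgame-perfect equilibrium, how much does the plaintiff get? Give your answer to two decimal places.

Round 5 (the defendant proposes): the plaintiff gets 2 if talks fail, so the defendant offers 2 and keeps 398.
Round 4 (the plaintiff proposes): the defendant can get 398 next round, worth 0.66 × 398 = 262.68 now; the plaintiff offers that and keeps 137.32.
Round 3 (the defendant proposes): the plaintiff can get 137.32 next round, worth 0.4 × 137.32 = 54.928 now, so the defendant offers 54.928, keeping 345.072.
Round 2 (the plaintiff proposes): the defendant can get 345.072 next round, worth 0.66 × 345.072 = 227.74752 now; the plaintiff offers that and keeps 172.25248.
Round 1 (the defendant proposes): the plaintiff can get 172.25248 next round, worth 0.4 × 172.25248 = 68.900992 now. The defendant offers 68.900992 and keeps 400 − 68.900992 = 331.099008.

68.90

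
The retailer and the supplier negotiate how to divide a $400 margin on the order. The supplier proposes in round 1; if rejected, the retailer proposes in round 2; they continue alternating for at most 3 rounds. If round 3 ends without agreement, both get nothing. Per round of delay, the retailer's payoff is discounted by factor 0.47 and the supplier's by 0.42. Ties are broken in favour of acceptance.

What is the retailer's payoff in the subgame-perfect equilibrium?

Round 3 (the supplier proposes): rejection yields 0 for the retailer; the supplier offers 0 and keeps 400.
Round 2 (the retailer proposes): the supplier can get 400 next round, worth 0.42 × 400 = 168 now; the retailer offers that and keeps 232.
Round 1 (the supplier proposes): the retailer can get 232 next round, worth 0.47 × 232 = 109.04 now. The supplier offers 109.04 and keeps 400 − 109.04 = 290.96.

109.04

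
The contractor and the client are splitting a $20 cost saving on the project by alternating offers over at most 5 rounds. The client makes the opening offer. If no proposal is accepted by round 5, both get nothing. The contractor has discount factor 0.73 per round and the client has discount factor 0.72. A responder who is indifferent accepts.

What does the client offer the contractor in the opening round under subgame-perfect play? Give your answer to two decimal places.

6.24

Round 5 (the client proposes): the contractor will accept anything ≥ 0, so the client offers 0 and keeps 20.
Round 4 (the contractor proposes): the client can get 20 next round, worth 0.72 × 20 = 14.4 now; the contractor offers that and keeps 5.6.
Round 3 (the client proposes): the contractor can get 5.6 next round, worth 0.73 × 5.6 = 4.088 now; the client offers that and keeps 15.912.
Round 2 (the contractor proposes): the client can get 15.912 next round, worth 0.72 × 15.912 = 11.45664 now; the contractor offers that and keeps 8.54336.
Round 1 (the client proposes): the contractor can get 8.54336 next round, worth 0.73 × 8.54336 = 6.2366528 now, so the client offers 6.2366528, keeping 13.7633472.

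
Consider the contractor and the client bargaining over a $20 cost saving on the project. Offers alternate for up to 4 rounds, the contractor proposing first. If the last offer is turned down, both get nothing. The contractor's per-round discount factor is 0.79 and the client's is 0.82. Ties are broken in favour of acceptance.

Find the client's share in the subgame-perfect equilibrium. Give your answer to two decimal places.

Round 4 (the client proposes): rejection yields 0 for the contractor; the client offers 0 and keeps 20.
Round 3 (the contractor proposes): the client can get 20 next round, worth 0.82 × 20 = 16.4 now, so the contractor offers 16.4, keeping 3.6.
Round 2 (the client proposes): the contractor can get 3.6 next round, worth 0.79 × 3.6 = 2.844 now; the client offers that and keeps 17.156.
Round 1 (the contractor proposes): the client can get 17.156 next round, worth 0.82 × 17.156 = 14.06792 now; the contractor offers that and keeps 5.93208.

14.07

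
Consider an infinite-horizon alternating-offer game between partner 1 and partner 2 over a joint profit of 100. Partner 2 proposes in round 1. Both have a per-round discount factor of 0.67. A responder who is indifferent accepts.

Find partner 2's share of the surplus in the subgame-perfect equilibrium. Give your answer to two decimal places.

When partner 2 proposes, partner 1 accepts any offer worth at least 0.67 times what partner 1 would get by proposing next round; and vice versa.
This gives x = 100 − 0.67y and y = 100 − 0.67x, where x and y are each side's share when it proposes.
Hence (1 − 0.67·0.67)x = 100(1 − 0.67), i.e. 0.5511·x = 33.
x ≈ 59.8802; partner 1's share is 100 − x ≈ 40.1198.

59.88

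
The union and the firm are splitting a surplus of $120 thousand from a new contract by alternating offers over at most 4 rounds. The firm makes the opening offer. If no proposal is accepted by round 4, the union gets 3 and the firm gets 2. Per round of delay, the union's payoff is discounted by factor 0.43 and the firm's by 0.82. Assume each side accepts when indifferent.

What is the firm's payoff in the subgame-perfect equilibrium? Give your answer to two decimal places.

92.82

Round 4 (the union proposes): the firm gets 2 if talks fail, so the union offers 2 and keeps 118.
Round 3 (the firm proposes): the union can get 118 next round, worth 0.43 × 118 = 50.74 now, so the firm offers 50.74, keeping 69.26.
Round 2 (the union proposes): the firm can get 69.26 next round, worth 0.82 × 69.26 = 56.7932 now; the union offers that and keeps 63.2068.
Round 1 (the firm proposes): the union can get 63.2068 next round, worth 0.43 × 63.2068 = 27.178924 now; the firm offers that and keeps 92.821076.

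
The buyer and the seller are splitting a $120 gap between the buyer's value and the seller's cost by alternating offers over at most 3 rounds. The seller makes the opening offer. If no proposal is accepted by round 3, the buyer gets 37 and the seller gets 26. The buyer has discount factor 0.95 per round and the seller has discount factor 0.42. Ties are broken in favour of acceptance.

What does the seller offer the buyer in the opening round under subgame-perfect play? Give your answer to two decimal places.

Round 3 (the seller proposes): the buyer gets 37 if talks fail, so the seller offers 37 and keeps 83.
Round 2 (the buyer proposes): the seller can get 83 next round, worth 0.42 × 83 = 34.86 now. The buyer offers 34.86 and keeps 120 − 34.86 = 85.14.
Round 1 (the seller proposes): the buyer can get 85.14 next round, worth 0.95 × 85.14 = 80.883 now; the seller offers that and keeps 39.117.

80.88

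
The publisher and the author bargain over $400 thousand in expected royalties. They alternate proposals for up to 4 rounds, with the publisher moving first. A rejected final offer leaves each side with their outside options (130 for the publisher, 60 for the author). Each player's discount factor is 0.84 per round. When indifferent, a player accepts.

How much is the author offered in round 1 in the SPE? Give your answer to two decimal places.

213.79

Round 4 (the author proposes): the publisher gets 130 if talks fail, so the author offers 130 and keeps 270.
Round 3 (the publisher proposes): the author can get 270 next round, worth 0.84 × 270 = 226.8 now; the publisher offers that and keeps 173.2.
Round 2 (the author proposes): the publisher can get 173.2 next round, worth 0.84 × 173.2 = 145.488 now. The author offers 145.488 and keeps 400 − 145.488 = 254.512.
Round 1 (the publisher proposes): the author can get 254.512 next round, worth 0.84 × 254.512 = 213.79008 now. The publisher offers 213.79008 and keeps 400 − 213.79008 = 186.20992.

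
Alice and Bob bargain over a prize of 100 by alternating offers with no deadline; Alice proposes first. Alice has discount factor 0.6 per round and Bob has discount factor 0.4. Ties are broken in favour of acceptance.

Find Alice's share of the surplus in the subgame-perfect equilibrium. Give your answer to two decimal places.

Let x be Alice's share when Alice proposes and y be Bob's share when Bob proposes.
Bob accepts iff offered ≥ 0.4·y, so x = 100 − 0.4y. Symmetrically y = 100 − 0.6x.
Substituting: x = 100 − 0.4(100 − 0.6x), giving x(1 − 0.6·0.4) = 100(1 − 0.4).
So x = 100 × 0.6 / 0.76 ≈ 78.9474, and Bob receives 100 − x ≈ 21.0526.

78.95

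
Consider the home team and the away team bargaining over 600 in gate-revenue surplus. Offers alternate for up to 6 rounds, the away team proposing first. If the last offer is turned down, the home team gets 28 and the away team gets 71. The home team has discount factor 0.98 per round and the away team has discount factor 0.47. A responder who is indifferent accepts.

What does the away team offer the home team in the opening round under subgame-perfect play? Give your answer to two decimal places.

Round 6 (the home team proposes): the away team gets 71 if talks fail, so the home team offers 71 and keeps 529.
Round 5 (the away team proposes): the home team can get 529 next round, worth 0.98 × 529 = 518.42 now. The away team offers 518.42 and keeps 600 − 518.42 = 81.58.
Round 4 (the home team proposes): the away team can get 81.58 next round, worth 0.47 × 81.58 = 38.3426 now; the home team offers that and keeps 561.6574.
Round 3 (the away team proposes): the home team can get 561.6574 next round, worth 0.98 × 561.6574 = 550.424252 now. The away team offers 550.424252 and keeps 600 − 550.424252 = 49.575748.
Round 2 (the home team proposes): the away team can get 49.575748 next round, worth 0.47 × 49.575748 = 23.30060156 now, so the home team offers 23.30060156, keeping 576.69939844.
Round 1 (the away team proposes): the home team can get 576.69939844 next round, worth 0.98 × 576.69939844 = 565.1654104712 now; the away team offers that and keeps 34.8345895288.

565.17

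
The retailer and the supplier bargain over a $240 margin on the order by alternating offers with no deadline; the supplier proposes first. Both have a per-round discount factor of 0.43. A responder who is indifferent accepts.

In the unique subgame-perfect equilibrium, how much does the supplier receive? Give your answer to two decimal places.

167.83

When the supplier proposes, the retailer accepts any offer worth at least 0.43 times what the retailer would get by proposing next round; and vice versa.
This gives x = 240 − 0.43y and y = 240 − 0.43x, where x and y are each side's share when it proposes.
Hence (1 − 0.43·0.43)x = 240(1 − 0.43), i.e. 0.8151·x = 136.8.
x ≈ 167.8322; the retailer's share is 240 − x ≈ 72.1678.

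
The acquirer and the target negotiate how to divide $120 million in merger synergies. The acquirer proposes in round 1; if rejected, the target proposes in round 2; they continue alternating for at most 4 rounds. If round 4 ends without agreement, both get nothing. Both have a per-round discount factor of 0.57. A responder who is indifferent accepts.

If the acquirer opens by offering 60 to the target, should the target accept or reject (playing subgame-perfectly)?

Accept

Round 4 (the target proposes): the acquirer will accept anything ≥ 0, so the target offers 0 and keeps 120.
Round 3 (the acquirer proposes): the target can get 120 next round, worth 0.57 × 120 = 68.4 now. The acquirer offers 68.4 and keeps 120 − 68.4 = 51.6.
Round 2 (the target proposes): the acquirer can get 51.6 next round, worth 0.57 × 51.6 = 29.412 now. The target offers 29.412 and keeps 120 − 29.412 = 90.588.
So by rejecting in round 1, the target gets 90.588 next round, worth 0.57 × 90.588 = 51.63516 now.
Offer 60 ≥ 51.63516, so the target accepts.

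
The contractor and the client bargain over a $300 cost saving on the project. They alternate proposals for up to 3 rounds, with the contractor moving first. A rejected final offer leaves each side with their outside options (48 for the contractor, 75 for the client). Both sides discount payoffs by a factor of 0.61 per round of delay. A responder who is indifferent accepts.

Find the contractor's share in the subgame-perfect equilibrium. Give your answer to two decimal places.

200.72

Round 3 (the contractor proposes): the client gets 75 if talks fail, so the contractor offers 75 and keeps 225.
Round 2 (the client proposes): the contractor can get 225 next round, worth 0.61 × 225 = 137.25 now; the client offers that and keeps 162.75.
Round 1 (the contractor proposes): the client can get 162.75 next round, worth 0.61 × 162.75 = 99.2775 now, so the contractor offers 99.2775, keeping 200.7225.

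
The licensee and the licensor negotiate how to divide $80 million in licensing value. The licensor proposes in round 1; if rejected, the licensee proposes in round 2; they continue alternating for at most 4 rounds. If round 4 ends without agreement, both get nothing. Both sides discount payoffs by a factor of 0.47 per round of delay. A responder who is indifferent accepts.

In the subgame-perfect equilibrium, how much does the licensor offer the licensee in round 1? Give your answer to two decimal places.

28.23

Solve by backward induction from round 4.
Round 4 (the licensee proposes): the licensor will accept anything ≥ 0, so the licensee offers 0 and keeps 80.
Round 3 (the licensor proposes): the licensee can get 80 next round, worth 0.47 × 80 = 37.6 now, so the licensor offers 37.6, keeping 42.4.
Round 2 (the licensee proposes): the licensor can get 42.4 next round, worth 0.47 × 42.4 = 19.928 now. The licensee offers 19.928 and keeps 80 − 19.928 = 60.072.
Round 1 (the licensor proposes): the licensee can get 60.072 next round, worth 0.47 × 60.072 = 28.23384 now; the licensor offers that and keeps 51.76616.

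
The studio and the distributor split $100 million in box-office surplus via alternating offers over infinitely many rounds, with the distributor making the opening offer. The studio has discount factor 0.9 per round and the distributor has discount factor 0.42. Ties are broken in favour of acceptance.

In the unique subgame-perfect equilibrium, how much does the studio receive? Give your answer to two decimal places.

83.92

In a stationary SPE each proposer offers the other exactly their discounted continuation value.
If the distributor keeps x when proposing and the studio keeps y when proposing, then x = 100 − 0.9y and y = 100 − 0.42x.
Solving: x = 100(1 − 0.9) / (1 − 0.42·0.9) = 10 / 0.622 ≈ 16.0772.
The studio gets 100 − 16.0772 ≈ 83.9228.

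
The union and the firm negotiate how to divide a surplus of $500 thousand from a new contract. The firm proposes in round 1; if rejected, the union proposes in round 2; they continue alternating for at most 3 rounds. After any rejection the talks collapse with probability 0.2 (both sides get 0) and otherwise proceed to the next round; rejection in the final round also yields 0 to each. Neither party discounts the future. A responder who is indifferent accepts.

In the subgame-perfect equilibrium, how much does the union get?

80

By backward induction:
Round 3 (the firm proposes): the union will accept anything ≥ 0, so the firm offers 0 and keeps 500.
Round 2 (the union proposes): rejecting gives the firm an expected 0.8 × 500 = 400, so the union offers 400, keeping 100.
Round 1 (the firm proposes): rejecting gives the union an expected 0.8 × 100 = 80. The firm offers 80 and keeps 500 − 80 = 420.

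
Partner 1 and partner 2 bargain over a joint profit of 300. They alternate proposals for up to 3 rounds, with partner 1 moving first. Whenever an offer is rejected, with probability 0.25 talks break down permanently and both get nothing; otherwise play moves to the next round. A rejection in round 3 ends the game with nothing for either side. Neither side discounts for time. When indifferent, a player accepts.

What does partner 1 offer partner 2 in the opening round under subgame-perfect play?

56.25

Round 3 (partner 1 proposes): partner 2 will accept anything ≥ 0, so partner 1 offers 0 and keeps 300.
Round 2 (partner 2 proposes): rejecting gives partner 1 an expected 0.75 × 300 = 225. Partner 2 offers 225 and keeps 300 − 225 = 75.
Round 1 (partner 1 proposes): rejecting gives partner 2 an expected 0.75 × 75 = 56.25, so partner 1 offers 56.25, keeping 243.75.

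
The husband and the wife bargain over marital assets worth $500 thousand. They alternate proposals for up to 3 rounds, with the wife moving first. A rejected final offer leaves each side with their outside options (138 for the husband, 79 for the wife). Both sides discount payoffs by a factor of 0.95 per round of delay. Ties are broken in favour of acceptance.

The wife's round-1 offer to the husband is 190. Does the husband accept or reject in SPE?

Round 3 (the wife proposes): the husband gets 138 if talks fail, so the wife offers 138 and keeps 362.
Round 2 (the husband proposes): the wife can get 362 next round, worth 0.95 × 362 = 343.9 now. The husband offers 343.9 and keeps 500 − 343.9 = 156.1.
So by rejecting in round 1, the husband gets 156.1 next round, worth 0.95 × 156.1 = 148.295 now.
Offer 190 ≥ 148.295, so the husband accepts.

Accept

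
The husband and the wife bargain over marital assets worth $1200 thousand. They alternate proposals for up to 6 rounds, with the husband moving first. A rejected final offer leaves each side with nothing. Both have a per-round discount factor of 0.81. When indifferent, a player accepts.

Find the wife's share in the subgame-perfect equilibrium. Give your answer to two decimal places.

Round 6 (the wife proposes): rejection yields 0 for the husband; the wife offers 0 and keeps 1200.
Round 5 (the husband proposes): the wife can get 1200 next round, worth 0.81 × 1200 = 972 now. The husband offers 972 and keeps 1200 − 972 = 228.
Round 4 (the wife proposes): the husband can get 228 next round, worth 0.81 × 228 = 184.68 now. The wife offers 184.68 and keeps 1200 − 184.68 = 1015.32.
Round 3 (the husband proposes): the wife can get 1015.32 next round, worth 0.81 × 1015.32 = 822.4092 now, so the husband offers 822.4092, keeping 377.5908.
Round 2 (the wife proposes): the husband can get 377.5908 next round, worth 0.81 × 377.5908 = 305.848548 now; the wife offers that and keeps 894.151452.
Round 1 (the husband proposes): the wife can get 894.151452 next round, worth 0.81 × 894.151452 = 724.26267612 now; the husband offers that and keeps 475.73732388.

724.26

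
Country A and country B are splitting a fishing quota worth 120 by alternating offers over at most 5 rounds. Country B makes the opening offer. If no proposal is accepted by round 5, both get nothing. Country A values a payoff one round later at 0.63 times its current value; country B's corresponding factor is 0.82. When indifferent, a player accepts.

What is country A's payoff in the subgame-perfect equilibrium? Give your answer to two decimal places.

Round 5 (country B proposes): rejection yields 0 for country A; country B offers 0 and keeps 120.
Round 4 (country A proposes): country B can get 120 next round, worth 0.82 × 120 = 98.4 now. Country A offers 98.4 and keeps 120 − 98.4 = 21.6.
Round 3 (country B proposes): country A can get 21.6 next round, worth 0.63 × 21.6 = 13.608 now, so country B offers 13.608, keeping 106.392.
Round 2 (country A proposes): country B can get 106.392 next round, worth 0.82 × 106.392 = 87.24144 now, so country A offers 87.24144, keeping 32.75856.
Round 1 (country B proposes): country A can get 32.75856 next round, worth 0.63 × 32.75856 = 20.6378928 now; country B offers that and keeps 99.3621072.

20.64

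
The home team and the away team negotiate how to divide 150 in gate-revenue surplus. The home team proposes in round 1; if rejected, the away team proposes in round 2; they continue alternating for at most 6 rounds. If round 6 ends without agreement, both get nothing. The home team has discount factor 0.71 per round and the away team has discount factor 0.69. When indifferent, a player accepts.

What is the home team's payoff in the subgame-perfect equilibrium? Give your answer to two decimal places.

Round 6 (the away team proposes): rejection yields 0 for the home team; the away team offers 0 and keeps 150.
Round 5 (the home team proposes): the away team can get 150 next round, worth 0.69 × 150 = 103.5 now; the home team offers that and keeps 46.5.
Round 4 (the away team proposes): the home team can get 46.5 next round, worth 0.71 × 46.5 = 33.015 now, so the away team offers 33.015, keeping 116.985.
Round 3 (the home team proposes): the away team can get 116.985 next round, worth 0.69 × 116.985 = 80.71965 now, so the home team offers 80.71965, keeping 69.28035.
Round 2 (the away team proposes): the home team can get 69.28035 next round, worth 0.71 × 69.28035 = 49.1890485 now. The away team offers 49.1890485 and keeps 150 − 49.1890485 = 100.8109515.
Round 1 (the home team proposes): the away team can get 100.8109515 next round, worth 0.69 × 100.8109515 = 69.559556535 now. The home team offers 69.559556535 and keeps 150 − 69.559556535 = 80.440443465.

80.44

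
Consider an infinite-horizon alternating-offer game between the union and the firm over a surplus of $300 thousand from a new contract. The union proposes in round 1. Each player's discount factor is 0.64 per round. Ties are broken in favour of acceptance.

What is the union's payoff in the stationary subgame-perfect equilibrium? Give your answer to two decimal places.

182.93

When the union proposes, the firm accepts any offer worth at least 0.64 times what the firm would get by proposing next round; and vice versa.
This gives x = 300 − 0.64y and y = 300 − 0.64x, where x and y are each side's share when it proposes.
Hence (1 − 0.64·0.64)x = 300(1 − 0.64), i.e. 0.5904·x = 108.
x ≈ 182.9268; the firm's share is 300 − x ≈ 117.0732.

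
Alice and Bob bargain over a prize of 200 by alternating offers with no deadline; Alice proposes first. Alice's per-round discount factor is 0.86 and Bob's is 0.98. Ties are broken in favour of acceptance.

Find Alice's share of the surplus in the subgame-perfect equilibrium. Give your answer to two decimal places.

25.45

Let x be Alice's share when Alice proposes and y be Bob's share when Bob proposes.
Bob accepts iff offered ≥ 0.98·y, so x = 200 − 0.98y. Symmetrically y = 200 − 0.86x.
Substituting: x = 200 − 0.98(200 − 0.86x), giving x(1 − 0.86·0.98) = 200(1 − 0.98).
So x = 200 × 0.02 / 0.1572 ≈ 25.4453, and Bob receives 200 − x ≈ 174.5547.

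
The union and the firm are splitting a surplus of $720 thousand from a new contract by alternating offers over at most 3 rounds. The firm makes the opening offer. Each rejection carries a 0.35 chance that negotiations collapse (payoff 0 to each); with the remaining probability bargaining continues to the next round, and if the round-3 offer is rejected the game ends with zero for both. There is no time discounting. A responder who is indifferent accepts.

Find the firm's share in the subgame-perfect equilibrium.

Round 3 (the firm proposes): the union will accept anything ≥ 0, so the firm offers 0 and keeps 720.
Round 2 (the union proposes): rejecting gives the firm an expected 0.65 × 720 = 468. The union offers 468 and keeps 720 − 468 = 252.
Round 1 (the firm proposes): rejecting gives the union an expected 0.65 × 252 = 163.8. The firm offers 163.8 and keeps 720 − 163.8 = 556.2.

556.2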